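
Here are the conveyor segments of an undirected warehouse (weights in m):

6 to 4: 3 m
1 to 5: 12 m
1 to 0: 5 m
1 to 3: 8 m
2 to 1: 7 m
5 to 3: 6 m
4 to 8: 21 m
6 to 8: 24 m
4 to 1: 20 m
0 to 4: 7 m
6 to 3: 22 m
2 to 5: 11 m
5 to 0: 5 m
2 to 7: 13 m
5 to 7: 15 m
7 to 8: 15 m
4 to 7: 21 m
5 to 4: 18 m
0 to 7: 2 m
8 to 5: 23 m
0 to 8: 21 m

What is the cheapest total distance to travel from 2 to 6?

22 m

Candidate routes:
2–5–0–4–6: 11+5+7+3 = 26
2–7–0–4–6: 13+2+7+3 = 25
2–1–0–4–6: 7+5+7+3 = 22
2–1–4–6: 7+20+3 = 30
The minimum is 22 m via 2–1–0–4–6.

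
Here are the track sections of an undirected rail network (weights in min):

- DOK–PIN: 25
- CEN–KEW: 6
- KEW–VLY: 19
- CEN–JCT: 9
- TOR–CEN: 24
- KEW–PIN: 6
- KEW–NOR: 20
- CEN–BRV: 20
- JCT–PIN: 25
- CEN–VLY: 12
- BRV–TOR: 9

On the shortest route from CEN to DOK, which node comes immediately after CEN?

Compare a few routes:
CEN–KEW–PIN–DOK: 6+6+25 = 37
CEN–VLY–KEW–PIN–DOK: 12+19+6+25 = 62
CEN–JCT–PIN–DOK: 9+25+25 = 59
The minimum is 37 min via CEN–KEW–PIN–DOK.
So from CEN the first move is to KEW.

KEW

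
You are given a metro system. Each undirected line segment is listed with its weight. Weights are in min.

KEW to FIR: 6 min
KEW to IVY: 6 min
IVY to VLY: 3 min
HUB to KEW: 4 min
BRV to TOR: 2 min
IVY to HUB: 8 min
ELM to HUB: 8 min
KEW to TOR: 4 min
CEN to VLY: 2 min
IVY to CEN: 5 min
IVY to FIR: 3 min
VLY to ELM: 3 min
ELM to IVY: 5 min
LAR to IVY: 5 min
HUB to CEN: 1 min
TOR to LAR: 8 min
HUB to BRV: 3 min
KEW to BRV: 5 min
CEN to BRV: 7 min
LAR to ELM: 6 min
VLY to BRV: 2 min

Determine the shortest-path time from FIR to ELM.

Enumerating some paths:
FIR → IVY → ELM: 3+5 = 8
FIR → IVY → VLY → ELM: 3+3+3 = 9
FIR → IVY → CEN → VLY → ELM: 3+5+2+3 = 13
Cheapest is FIR → IVY → ELM at 8 min.

8 min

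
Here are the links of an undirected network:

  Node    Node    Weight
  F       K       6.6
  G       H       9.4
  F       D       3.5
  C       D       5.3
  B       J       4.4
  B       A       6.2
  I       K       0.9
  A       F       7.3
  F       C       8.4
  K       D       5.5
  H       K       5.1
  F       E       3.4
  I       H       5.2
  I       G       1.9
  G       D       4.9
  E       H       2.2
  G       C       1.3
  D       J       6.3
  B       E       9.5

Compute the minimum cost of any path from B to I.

Running Dijkstra from B:
B: 0
J: 4.4  (via B)
A: 6.2  (via B)
E: 9.5  (via B)
D: 10.7  (via J)
H: 11.7  (via E)
F: 12.9  (via E)
G: 15.6  (via D)
C: 16  (via D)
K: 16.2  (via D)
I: 16.9  (via H)
Shortest route: B–E–H–I = 16.9.

16.9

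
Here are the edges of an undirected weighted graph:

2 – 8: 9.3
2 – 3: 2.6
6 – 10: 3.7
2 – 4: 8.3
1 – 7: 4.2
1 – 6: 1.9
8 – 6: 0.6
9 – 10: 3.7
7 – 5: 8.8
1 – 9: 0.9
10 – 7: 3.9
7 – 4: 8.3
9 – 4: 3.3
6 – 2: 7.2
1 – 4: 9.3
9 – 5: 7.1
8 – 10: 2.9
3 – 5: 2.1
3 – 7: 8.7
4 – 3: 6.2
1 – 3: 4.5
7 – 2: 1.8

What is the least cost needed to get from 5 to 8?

9.1

Shortest distances from 5:
5: 0
3: 2.1  (via 5)
2: 4.7  (via 3)
7: 6.5  (via 2)
1: 6.6  (via 3)
9: 7.1  (via 5)
4: 8.3  (via 3)
6: 8.5  (via 1)
8: 9.1  (via 6)
Shortest route: 5–3–1–6–8 = 9.1.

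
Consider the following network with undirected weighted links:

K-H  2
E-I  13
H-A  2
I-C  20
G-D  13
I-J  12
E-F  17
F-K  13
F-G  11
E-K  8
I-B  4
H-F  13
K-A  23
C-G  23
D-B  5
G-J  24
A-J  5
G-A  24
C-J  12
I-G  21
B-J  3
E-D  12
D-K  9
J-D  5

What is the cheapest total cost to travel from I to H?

Settle nodes by increasing distance from I:
I: 0
B: 4  (via I)
J: 7  (via B)
D: 9  (via B)
A: 12  (via J)
E: 13  (via I)
H: 14  (via A)
Shortest route: I → B → J → A → H = 14.

14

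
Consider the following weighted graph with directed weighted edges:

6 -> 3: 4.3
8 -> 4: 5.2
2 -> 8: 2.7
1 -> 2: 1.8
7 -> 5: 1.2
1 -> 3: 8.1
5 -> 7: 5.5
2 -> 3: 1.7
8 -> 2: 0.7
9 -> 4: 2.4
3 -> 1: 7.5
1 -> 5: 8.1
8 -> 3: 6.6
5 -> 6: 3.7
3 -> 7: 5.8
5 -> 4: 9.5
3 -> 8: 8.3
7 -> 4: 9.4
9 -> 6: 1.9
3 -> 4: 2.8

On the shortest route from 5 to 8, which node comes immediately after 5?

6

Candidate routes:
5–6–3–1–2–8: 3.7+4.3+7.5+1.8+2.7 = 20
5–6–3–8: 3.7+4.3+8.3 = 16.3
The minimum is 16.3 via 5–6–3–8.
So from 5 the first move is to 6.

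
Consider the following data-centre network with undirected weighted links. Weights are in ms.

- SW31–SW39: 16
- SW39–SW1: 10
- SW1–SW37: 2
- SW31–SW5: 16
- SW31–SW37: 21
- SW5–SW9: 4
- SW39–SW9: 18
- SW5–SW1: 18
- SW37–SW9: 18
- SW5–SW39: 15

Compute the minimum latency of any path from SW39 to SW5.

Running Dijkstra from SW39:
SW39: 0
SW1: 10  (via SW39)
SW37: 12  (via SW1)
SW5: 15  (via SW39)
Shortest route: SW39–SW5 = 15 ms.

15 ms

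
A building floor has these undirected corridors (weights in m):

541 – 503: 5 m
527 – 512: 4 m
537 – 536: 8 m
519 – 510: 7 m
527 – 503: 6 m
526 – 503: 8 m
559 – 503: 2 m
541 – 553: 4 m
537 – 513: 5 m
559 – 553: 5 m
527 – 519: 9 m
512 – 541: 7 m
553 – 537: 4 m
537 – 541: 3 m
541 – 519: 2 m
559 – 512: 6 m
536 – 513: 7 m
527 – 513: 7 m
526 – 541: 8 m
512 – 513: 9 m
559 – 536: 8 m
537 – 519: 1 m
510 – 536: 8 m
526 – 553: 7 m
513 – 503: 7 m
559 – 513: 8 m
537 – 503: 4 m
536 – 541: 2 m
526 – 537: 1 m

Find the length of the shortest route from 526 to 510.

9 m

Settle nodes by increasing distance from 526:
526: 0
537: 1  (via 526)
519: 2  (via 537)
541: 4  (via 537)
553: 5  (via 537)
503: 5  (via 537)
513: 6  (via 537)
536: 6  (via 541)
559: 7  (via 503)
510: 9  (via 519)
Shortest route: 526–537–519–510 = 9 m.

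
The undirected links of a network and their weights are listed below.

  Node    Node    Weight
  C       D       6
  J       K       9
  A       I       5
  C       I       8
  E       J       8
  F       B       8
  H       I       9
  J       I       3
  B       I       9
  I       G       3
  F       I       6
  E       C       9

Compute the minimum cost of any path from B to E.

20

Shortest distances from B:
B: 0
F: 8  (via B)
I: 9  (via B)
G: 12  (via I)
J: 12  (via I)
A: 14  (via I)
C: 17  (via I)
H: 18  (via I)
E: 20  (via J)
Shortest route: B–I–J–E = 20.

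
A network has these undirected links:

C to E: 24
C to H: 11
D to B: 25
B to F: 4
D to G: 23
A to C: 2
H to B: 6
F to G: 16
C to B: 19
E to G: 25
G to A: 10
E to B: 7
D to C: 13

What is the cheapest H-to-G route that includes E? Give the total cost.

38

Shortest H→E: H → B → E = 13
Best E to G: E → G costing 25
Total via E: 13 + 25 = 38.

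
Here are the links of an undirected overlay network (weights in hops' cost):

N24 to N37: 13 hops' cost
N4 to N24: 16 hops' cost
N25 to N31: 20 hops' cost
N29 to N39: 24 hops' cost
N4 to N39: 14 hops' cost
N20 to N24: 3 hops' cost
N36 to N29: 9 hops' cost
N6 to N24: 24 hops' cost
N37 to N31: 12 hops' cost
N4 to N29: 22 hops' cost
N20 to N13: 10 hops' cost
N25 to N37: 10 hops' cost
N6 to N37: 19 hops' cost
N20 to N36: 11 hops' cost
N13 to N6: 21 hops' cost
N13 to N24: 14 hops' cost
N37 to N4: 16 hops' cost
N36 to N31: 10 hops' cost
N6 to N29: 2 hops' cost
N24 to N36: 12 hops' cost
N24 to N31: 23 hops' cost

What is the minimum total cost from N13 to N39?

43 hops' cost

Enumerating some paths:
N13 → N24 → N4 → N39: 14+16+14 = 44
N13 → N20 → N24 → N4 → N39: 10+3+16+14 = 43
Cheapest is N13 → N20 → N24 → N4 → N39 at 43 hops' cost.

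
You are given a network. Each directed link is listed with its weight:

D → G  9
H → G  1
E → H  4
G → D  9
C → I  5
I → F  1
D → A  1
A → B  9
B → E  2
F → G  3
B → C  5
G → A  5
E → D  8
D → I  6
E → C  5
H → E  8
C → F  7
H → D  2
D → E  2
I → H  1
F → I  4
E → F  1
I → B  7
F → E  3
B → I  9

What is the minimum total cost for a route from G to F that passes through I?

Best G to I: G → D → I costing 15
Shortest I→F: I → F = 1
Total via I: 15 + 1 = 16.

16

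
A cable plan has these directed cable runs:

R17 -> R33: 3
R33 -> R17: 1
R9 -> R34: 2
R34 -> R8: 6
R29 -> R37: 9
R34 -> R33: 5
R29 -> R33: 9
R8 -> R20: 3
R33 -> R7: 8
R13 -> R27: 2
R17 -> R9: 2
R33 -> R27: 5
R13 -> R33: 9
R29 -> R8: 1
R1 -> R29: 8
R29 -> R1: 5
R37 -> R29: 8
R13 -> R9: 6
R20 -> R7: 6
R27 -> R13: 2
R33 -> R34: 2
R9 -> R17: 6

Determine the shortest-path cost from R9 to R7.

Enumerating some paths:
R9–R34–R33–R7: 2+5+8 = 15
R9–R34–R8–R20–R7: 2+6+3+6 = 17
R9–R17–R33–R7: 6+3+8 = 17
The minimum is 15 via R9–R34–R33–R7.

15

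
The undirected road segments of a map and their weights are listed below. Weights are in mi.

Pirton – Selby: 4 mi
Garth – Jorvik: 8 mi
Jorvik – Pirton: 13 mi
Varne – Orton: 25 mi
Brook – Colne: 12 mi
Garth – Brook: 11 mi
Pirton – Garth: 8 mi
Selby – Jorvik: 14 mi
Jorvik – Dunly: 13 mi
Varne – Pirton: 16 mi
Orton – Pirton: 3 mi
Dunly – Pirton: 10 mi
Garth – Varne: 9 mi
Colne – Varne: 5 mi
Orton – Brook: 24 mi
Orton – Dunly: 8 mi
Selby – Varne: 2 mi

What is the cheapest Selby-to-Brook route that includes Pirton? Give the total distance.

Best Selby to Pirton: Selby → Pirton costing 4
Shortest Pirton→Brook: Pirton → Garth → Brook = 19
Total via Pirton: 4 + 19 = 23 mi.

23 mi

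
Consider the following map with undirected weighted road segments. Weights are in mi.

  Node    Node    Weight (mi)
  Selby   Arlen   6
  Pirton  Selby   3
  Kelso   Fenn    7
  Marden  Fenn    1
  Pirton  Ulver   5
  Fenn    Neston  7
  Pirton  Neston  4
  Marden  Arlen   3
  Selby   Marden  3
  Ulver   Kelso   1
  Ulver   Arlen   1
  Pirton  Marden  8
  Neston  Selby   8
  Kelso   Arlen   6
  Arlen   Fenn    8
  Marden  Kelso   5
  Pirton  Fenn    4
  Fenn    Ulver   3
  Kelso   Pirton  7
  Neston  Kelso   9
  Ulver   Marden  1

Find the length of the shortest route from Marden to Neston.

8 mi

Settle nodes by increasing distance from Marden:
Marden: 0
Fenn: 1  (via Marden)
Ulver: 1  (via Marden)
Kelso: 2  (via Ulver)
Arlen: 2  (via Ulver)
Selby: 3  (via Marden)
Pirton: 5  (via Fenn)
Neston: 8  (via Fenn)
Shortest route: Marden–Fenn–Neston = 8 mi.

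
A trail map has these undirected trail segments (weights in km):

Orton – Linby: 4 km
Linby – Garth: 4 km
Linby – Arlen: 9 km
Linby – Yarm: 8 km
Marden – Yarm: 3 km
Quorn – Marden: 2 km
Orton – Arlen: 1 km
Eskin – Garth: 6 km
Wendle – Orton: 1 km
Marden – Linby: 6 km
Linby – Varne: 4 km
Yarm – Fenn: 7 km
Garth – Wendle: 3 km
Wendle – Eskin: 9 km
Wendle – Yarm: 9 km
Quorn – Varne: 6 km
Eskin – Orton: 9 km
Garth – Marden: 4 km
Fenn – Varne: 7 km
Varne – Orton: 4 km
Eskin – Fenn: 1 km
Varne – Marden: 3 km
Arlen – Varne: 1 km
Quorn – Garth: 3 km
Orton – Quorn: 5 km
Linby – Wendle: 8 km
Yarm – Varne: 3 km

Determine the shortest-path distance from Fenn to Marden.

Compare a few routes:
Fenn–Yarm–Varne–Marden: 7+3+3 = 13
Fenn–Eskin–Garth–Quorn–Marden: 1+6+3+2 = 12
Fenn–Eskin–Garth–Marden: 1+6+4 = 11
Fenn–Varne–Marden: 7+3 = 10
Cheapest is Fenn–Varne–Marden at 10 km.

10 km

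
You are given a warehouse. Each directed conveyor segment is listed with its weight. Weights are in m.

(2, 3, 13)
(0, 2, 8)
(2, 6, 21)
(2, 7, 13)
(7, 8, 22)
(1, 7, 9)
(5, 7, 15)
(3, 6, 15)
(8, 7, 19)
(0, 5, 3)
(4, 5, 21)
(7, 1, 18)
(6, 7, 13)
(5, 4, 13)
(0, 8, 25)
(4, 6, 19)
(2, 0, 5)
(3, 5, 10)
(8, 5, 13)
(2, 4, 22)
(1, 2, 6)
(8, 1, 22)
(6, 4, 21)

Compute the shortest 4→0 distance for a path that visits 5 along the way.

65 m

Shortest 4→5: 4 → 5 = 21
Best 5 to 0: 5 → 7 → 1 → 2 → 0 costing 44
Total via 5: 21 + 44 = 65 m.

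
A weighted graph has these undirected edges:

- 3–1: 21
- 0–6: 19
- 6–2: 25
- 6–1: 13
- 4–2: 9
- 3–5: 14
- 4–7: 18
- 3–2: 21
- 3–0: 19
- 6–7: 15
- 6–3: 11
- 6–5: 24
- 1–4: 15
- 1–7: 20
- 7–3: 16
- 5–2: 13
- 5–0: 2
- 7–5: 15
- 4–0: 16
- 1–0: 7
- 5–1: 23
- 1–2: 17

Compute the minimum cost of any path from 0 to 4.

16

Enumerating some paths:
0–5–2–4: 2+13+9 = 24
0–1–4: 7+15 = 22
0–4: 16 = 16
Cheapest is 0–4 at 16.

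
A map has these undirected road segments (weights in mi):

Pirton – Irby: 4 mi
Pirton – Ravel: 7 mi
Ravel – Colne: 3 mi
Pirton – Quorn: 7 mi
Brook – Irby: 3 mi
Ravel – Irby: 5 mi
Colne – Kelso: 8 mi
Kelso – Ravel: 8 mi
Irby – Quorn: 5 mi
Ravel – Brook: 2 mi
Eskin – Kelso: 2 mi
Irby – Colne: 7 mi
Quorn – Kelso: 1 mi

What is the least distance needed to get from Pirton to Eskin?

10 mi

Running Dijkstra from Pirton:
Pirton: 0
Irby: 4  (via Pirton)
Brook: 7  (via Irby)
Ravel: 7  (via Pirton)
Quorn: 7  (via Pirton)
Kelso: 8  (via Quorn)
Colne: 10  (via Ravel)
Eskin: 10  (via Kelso)
Shortest route: Pirton → Quorn → Kelso → Eskin = 10 mi.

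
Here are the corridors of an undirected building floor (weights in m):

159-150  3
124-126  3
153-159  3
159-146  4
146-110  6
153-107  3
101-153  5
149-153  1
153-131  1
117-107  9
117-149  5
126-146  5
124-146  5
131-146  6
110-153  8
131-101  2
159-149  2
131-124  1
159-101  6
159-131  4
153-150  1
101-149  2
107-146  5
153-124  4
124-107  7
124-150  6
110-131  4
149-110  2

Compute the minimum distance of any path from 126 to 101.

6 m

Settle nodes by increasing distance from 126:
126: 0
124: 3  (via 126)
131: 4  (via 124)
153: 5  (via 131)
146: 5  (via 126)
149: 6  (via 153)
101: 6  (via 131)
Shortest route: 126–124–131–101 = 6 m.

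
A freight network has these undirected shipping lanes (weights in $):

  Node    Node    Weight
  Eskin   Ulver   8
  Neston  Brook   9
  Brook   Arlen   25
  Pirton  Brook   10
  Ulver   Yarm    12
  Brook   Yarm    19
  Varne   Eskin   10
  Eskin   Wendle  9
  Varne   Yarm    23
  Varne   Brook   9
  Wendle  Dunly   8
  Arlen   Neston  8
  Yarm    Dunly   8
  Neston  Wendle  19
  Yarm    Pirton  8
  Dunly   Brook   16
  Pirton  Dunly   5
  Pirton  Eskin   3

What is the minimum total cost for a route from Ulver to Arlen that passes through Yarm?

$47

Best Ulver to Yarm: Ulver–Yarm costing 12
Shortest Yarm→Arlen: Yarm–Pirton–Brook–Neston–Arlen = 35
Total via Yarm: 12 + 35 = $47.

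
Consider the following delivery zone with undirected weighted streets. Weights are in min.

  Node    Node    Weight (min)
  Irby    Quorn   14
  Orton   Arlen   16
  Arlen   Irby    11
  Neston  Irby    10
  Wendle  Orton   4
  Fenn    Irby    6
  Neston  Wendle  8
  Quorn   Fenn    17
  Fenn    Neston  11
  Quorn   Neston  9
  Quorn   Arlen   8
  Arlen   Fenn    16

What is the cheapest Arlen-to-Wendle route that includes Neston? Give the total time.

Shortest Arlen→Neston: Arlen → Quorn → Neston = 17
Shortest Neston→Wendle: Neston → Wendle = 8
Total via Neston: 17 + 8 = 25 min.

25 min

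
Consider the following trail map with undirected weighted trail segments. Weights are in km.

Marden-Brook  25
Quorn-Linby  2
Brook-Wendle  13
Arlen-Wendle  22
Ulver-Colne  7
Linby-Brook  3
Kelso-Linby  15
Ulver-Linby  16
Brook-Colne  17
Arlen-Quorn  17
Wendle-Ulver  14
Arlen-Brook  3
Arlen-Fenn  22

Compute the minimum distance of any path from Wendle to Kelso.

31 km

Enumerating some paths:
Wendle - Arlen - Brook - Linby - Kelso: 22+3+3+15 = 43
Wendle - Brook - Arlen - Quorn - Linby - Kelso: 13+3+17+2+15 = 50
Wendle - Brook - Linby - Kelso: 13+3+15 = 31
Wendle - Ulver - Linby - Kelso: 14+16+15 = 45
Cheapest is Wendle - Brook - Linby - Kelso at 31 km.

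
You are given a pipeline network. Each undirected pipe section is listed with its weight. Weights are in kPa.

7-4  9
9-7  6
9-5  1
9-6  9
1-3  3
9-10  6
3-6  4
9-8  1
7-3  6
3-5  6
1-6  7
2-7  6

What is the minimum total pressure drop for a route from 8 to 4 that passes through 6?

Shortest 8→6: 8 → 9 → 6 = 10
Shortest 6→4: 6 → 3 → 7 → 4 = 19
Total via 6: 10 + 19 = 29 kPa.

29 kPa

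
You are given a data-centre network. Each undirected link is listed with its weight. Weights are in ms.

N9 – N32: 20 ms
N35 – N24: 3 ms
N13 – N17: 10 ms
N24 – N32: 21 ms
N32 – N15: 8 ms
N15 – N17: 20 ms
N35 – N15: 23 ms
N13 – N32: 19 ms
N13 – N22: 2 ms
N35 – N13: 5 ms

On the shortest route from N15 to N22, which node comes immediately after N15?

N32

Enumerating some paths:
N15 - N32 - N24 - N35 - N13 - N22: 8+21+3+5+2 = 39
N15 - N17 - N13 - N22: 20+10+2 = 32
N15 - N32 - N13 - N22: 8+19+2 = 29
N15 - N35 - N13 - N22: 23+5+2 = 30
Cheapest is N15 - N32 - N13 - N22 at 29 ms.
So from N15 the first move is to N32.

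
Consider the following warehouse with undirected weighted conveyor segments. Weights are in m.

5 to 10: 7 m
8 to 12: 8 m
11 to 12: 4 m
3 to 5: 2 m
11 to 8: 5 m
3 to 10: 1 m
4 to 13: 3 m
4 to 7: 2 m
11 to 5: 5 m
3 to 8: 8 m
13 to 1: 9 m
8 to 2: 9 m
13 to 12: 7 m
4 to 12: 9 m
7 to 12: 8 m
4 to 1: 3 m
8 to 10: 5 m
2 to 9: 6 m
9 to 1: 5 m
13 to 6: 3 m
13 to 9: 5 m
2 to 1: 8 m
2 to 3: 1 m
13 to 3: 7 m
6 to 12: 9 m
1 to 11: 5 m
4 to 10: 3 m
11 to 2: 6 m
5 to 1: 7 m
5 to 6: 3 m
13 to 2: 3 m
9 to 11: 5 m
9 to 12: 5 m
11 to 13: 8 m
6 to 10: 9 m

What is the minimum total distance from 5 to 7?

Running Dijkstra from 5:
5: 0
3: 2  (via 5)
2: 3  (via 3)
6: 3  (via 5)
10: 3  (via 3)
11: 5  (via 5)
4: 6  (via 10)
13: 6  (via 2)
1: 7  (via 5)
7: 8  (via 4)
Shortest route: 5–3–10–4–7 = 8 m.

8 m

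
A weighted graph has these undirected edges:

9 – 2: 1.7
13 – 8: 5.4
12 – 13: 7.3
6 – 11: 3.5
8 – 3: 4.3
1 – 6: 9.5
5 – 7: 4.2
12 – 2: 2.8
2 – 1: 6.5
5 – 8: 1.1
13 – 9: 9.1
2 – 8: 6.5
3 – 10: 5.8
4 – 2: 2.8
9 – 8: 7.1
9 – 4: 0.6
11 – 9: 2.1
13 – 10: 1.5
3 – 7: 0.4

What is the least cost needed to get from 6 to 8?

Enumerating some paths:
6 - 11 - 9 - 8: 3.5+2.1+7.1 = 12.7
6 - 11 - 9 - 13 - 8: 3.5+2.1+9.1+5.4 = 20.1
6 - 11 - 9 - 4 - 2 - 8: 3.5+2.1+0.6+2.8+6.5 = 15.5
6 - 11 - 9 - 2 - 8: 3.5+2.1+1.7+6.5 = 13.8
Cheapest is 6 - 11 - 9 - 8 at 12.7.

12.7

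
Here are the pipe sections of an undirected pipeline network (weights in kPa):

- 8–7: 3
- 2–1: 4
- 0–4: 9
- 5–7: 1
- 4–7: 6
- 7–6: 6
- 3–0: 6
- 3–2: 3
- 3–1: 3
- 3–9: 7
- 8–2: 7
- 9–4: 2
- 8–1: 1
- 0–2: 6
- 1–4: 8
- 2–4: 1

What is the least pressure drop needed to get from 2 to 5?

Settle nodes by increasing distance from 2:
2: 0
4: 1  (via 2)
3: 3  (via 2)
9: 3  (via 4)
1: 4  (via 2)
8: 5  (via 1)
0: 6  (via 2)
7: 7  (via 4)
5: 8  (via 7)
Shortest route: 2–4–7–5 = 8 kPa.

8 kPa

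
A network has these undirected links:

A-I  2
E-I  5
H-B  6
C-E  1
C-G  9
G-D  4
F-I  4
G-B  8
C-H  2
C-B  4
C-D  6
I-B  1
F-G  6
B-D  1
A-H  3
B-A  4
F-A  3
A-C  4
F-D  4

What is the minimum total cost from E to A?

5

Shortest distances from E:
E: 0
C: 1  (via E)
H: 3  (via C)
A: 5  (via C)
Shortest route: E → C → A = 5.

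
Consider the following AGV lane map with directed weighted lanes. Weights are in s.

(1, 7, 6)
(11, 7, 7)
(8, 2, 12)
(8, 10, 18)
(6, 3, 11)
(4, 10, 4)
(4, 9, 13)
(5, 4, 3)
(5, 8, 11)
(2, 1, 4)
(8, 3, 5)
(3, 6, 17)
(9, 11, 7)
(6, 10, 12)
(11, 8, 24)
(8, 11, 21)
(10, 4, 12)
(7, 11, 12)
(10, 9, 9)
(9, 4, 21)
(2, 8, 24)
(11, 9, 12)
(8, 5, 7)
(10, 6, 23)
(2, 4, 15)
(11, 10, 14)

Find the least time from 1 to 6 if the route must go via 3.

64 s

Shortest 1→3: 1–7–11–8–3 = 47
Best 3 to 6: 3–6 costing 17
Total via 3: 47 + 17 = 64 s.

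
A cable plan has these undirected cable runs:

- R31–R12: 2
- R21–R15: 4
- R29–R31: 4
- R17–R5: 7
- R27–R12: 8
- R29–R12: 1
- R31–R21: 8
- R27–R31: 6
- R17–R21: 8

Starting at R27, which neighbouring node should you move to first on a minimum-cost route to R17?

Compare a few routes:
R27 - R12 - R31 - R21 - R17: 8+2+8+8 = 26
R27 - R12 - R29 - R31 - R21 - R17: 8+1+4+8+8 = 29
R27 - R31 - R21 - R17: 6+8+8 = 22
The minimum is 22 via R27 - R31 - R21 - R17.
So from R27 the first move is to R31.

R31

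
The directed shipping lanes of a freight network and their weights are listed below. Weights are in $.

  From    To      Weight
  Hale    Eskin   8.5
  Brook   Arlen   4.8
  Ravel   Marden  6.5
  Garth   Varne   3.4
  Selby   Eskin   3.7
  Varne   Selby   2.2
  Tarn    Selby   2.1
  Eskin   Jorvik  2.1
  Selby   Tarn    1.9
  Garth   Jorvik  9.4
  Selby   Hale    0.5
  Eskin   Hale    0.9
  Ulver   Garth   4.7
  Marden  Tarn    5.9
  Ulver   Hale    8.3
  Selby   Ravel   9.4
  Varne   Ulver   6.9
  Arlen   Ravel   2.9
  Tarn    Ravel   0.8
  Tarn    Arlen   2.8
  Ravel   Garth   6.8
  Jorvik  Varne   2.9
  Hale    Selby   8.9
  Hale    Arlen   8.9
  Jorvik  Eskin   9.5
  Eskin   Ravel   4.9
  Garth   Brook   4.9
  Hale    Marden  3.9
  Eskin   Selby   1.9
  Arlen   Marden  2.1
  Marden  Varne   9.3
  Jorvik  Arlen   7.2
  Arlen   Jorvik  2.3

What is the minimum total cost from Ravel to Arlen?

Settle nodes by increasing distance from Ravel:
Ravel: 0
Marden: 6.5  (via Ravel)
Garth: 6.8  (via Ravel)
Varne: 10.2  (via Garth)
Brook: 11.7  (via Garth)
Selby: 12.4  (via Varne)
Tarn: 12.4  (via Marden)
Hale: 12.9  (via Selby)
Arlen: 15.2  (via Tarn)
Shortest route: Ravel–Marden–Tarn–Arlen = $15.2.

$15.2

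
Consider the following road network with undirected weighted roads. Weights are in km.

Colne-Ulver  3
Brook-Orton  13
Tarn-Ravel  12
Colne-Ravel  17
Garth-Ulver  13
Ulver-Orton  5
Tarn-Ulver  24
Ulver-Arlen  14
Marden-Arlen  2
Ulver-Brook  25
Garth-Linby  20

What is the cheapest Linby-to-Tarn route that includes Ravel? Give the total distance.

Best Linby to Ravel: Linby → Garth → Ulver → Colne → Ravel costing 53
Best Ravel to Tarn: Ravel → Tarn costing 12
Total via Ravel: 53 + 12 = 65 km.

65 km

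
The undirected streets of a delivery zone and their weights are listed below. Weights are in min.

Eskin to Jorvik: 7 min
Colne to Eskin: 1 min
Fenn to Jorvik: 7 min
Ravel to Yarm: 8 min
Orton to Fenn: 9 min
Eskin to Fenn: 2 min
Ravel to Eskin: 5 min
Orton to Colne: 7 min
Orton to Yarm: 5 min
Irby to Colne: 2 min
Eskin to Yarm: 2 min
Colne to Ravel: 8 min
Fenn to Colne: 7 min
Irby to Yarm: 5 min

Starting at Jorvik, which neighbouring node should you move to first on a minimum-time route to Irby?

Compare a few routes:
Jorvik - Fenn - Eskin - Colne - Irby: 7+2+1+2 = 12
Jorvik - Eskin - Yarm - Irby: 7+2+5 = 14
Jorvik - Eskin - Colne - Irby: 7+1+2 = 10
Jorvik - Fenn - Eskin - Yarm - Irby: 7+2+2+5 = 16
The minimum is 10 min via Jorvik - Eskin - Colne - Irby.
So from Jorvik the first move is to Eskin.

Eskin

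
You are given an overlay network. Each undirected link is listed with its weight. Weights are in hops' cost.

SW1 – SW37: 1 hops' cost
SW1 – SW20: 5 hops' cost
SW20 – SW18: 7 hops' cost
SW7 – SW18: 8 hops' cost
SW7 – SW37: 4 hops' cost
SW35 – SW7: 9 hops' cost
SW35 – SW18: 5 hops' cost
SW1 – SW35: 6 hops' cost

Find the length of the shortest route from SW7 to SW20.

Shortest distances from SW7:
SW7: 0
SW37: 4  (via SW7)
SW1: 5  (via SW37)
SW18: 8  (via SW7)
SW35: 9  (via SW7)
SW20: 10  (via SW1)
Shortest route: SW7–SW37–SW1–SW20 = 10 hops' cost.

10 hops' cost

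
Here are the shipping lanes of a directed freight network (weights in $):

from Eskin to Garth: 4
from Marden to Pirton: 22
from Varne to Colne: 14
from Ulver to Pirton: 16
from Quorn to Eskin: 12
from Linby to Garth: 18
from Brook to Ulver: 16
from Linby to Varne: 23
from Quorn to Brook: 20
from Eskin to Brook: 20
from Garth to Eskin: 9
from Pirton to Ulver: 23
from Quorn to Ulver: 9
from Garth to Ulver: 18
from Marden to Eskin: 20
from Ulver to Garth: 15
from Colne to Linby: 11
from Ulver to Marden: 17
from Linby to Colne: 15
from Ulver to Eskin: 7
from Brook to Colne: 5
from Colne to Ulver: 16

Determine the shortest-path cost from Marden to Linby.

Shortest distances from Marden:
Marden: 0
Eskin: 20  (via Marden)
Pirton: 22  (via Marden)
Garth: 24  (via Eskin)
Brook: 40  (via Eskin)
Ulver: 42  (via Garth)
Colne: 45  (via Brook)
Linby: 56  (via Colne)
Shortest route: Marden → Eskin → Brook → Colne → Linby = $56.

$56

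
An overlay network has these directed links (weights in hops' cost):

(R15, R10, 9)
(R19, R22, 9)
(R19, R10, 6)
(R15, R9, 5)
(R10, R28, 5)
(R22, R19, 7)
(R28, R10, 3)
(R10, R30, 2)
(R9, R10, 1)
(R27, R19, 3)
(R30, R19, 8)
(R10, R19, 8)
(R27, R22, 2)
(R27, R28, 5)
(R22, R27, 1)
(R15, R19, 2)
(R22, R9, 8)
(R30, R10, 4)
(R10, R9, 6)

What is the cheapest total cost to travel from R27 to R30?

10 hops' cost

Enumerating some paths:
R27 → R28 → R10 → R30: 5+3+2 = 10
R27 → R19 → R10 → R30: 3+6+2 = 11
R27 → R22 → R19 → R10 → R30: 2+7+6+2 = 17
R27 → R22 → R9 → R10 → R30: 2+8+1+2 = 13
Cheapest is R27 → R28 → R10 → R30 at 10 hops' cost.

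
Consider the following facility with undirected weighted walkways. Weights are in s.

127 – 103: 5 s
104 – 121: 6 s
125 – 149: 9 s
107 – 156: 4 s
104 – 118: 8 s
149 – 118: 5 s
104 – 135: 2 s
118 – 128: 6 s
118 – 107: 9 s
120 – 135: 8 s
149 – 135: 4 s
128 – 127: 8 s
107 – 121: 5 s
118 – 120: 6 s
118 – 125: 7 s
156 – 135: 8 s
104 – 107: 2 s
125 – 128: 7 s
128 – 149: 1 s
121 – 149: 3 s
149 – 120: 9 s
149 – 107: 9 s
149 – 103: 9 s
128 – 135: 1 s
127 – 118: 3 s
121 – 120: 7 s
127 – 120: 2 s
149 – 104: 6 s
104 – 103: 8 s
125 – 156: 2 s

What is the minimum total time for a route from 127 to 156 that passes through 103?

19 s

Shortest 127→103: 127–103 = 5
Best 103 to 156: 103–104–107–156 costing 14
Total via 103: 5 + 14 = 19 s.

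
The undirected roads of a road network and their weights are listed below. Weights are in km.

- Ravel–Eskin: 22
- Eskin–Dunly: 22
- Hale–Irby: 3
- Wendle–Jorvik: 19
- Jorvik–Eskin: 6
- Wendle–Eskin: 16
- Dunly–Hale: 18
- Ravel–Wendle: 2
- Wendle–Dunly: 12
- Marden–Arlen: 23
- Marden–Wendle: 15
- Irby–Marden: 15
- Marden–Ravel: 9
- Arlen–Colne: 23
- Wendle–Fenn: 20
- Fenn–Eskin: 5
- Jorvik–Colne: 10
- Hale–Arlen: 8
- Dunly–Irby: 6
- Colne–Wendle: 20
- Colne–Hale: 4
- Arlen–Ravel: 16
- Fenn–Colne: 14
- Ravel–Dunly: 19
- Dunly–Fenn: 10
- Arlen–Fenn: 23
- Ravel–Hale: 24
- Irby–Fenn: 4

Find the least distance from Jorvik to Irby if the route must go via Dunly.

27 km

Best Jorvik to Dunly: Jorvik–Eskin–Fenn–Dunly costing 21
Shortest Dunly→Irby: Dunly–Irby = 6
Total via Dunly: 21 + 6 = 27 km.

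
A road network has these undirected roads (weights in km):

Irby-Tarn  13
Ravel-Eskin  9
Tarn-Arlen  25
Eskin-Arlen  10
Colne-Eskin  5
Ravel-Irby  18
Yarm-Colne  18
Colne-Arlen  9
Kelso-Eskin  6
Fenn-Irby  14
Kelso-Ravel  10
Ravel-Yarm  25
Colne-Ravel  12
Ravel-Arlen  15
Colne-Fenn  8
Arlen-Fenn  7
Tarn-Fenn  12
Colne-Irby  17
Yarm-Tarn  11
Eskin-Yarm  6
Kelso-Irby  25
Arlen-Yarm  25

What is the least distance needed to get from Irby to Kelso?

25 km

Running Dijkstra from Irby:
Irby: 0
Tarn: 13  (via Irby)
Fenn: 14  (via Irby)
Colne: 17  (via Irby)
Ravel: 18  (via Irby)
Arlen: 21  (via Fenn)
Eskin: 22  (via Colne)
Yarm: 24  (via Tarn)
Kelso: 25  (via Irby)
Shortest route: Irby → Kelso = 25 km.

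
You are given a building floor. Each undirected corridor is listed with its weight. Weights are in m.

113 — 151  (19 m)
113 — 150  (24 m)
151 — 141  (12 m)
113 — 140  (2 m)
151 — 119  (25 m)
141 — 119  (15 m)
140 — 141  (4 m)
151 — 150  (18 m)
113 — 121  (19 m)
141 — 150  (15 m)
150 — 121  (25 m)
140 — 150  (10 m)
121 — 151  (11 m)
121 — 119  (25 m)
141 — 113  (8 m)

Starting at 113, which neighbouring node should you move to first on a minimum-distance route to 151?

Candidate routes:
113–140–141–151: 2+4+12 = 18
113–151: 19 = 19
Cheapest is 113–140–141–151 at 18 m.
So from 113 the first move is to 140.

140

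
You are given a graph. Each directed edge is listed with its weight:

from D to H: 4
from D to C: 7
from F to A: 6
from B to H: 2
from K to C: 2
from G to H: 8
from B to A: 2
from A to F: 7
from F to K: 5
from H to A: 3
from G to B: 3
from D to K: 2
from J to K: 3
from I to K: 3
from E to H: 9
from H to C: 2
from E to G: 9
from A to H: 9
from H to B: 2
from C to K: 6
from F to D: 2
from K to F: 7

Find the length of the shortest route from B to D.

Settle nodes by increasing distance from B:
B: 0
A: 2  (via B)
H: 2  (via B)
C: 4  (via H)
F: 9  (via A)
K: 10  (via C)
D: 11  (via F)
Shortest route: B–A–F–D = 11.

11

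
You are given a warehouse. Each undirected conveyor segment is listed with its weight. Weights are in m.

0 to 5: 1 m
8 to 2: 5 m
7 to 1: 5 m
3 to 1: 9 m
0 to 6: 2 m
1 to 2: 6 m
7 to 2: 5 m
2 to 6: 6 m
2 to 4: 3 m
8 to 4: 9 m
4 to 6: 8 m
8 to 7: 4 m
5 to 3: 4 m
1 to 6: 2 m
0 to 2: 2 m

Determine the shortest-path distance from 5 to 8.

Shortest distances from 5:
5: 0
0: 1  (via 5)
2: 3  (via 0)
6: 3  (via 0)
3: 4  (via 5)
1: 5  (via 6)
4: 6  (via 2)
7: 8  (via 2)
8: 8  (via 2)
Shortest route: 5 → 0 → 2 → 8 = 8 m.

8 m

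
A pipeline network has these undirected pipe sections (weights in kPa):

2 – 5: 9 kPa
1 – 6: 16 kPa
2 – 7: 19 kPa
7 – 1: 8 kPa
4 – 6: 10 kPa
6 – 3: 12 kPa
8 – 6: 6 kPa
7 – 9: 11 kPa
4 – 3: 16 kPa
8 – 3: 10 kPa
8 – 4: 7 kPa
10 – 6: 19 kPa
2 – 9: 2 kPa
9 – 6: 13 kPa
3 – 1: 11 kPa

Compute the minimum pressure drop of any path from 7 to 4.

34 kPa

Compare a few routes:
7 → 1 → 3 → 4: 8+11+16 = 35
7 → 1 → 6 → 4: 8+16+10 = 34
Cheapest is 7 → 1 → 6 → 4 at 34 kPa.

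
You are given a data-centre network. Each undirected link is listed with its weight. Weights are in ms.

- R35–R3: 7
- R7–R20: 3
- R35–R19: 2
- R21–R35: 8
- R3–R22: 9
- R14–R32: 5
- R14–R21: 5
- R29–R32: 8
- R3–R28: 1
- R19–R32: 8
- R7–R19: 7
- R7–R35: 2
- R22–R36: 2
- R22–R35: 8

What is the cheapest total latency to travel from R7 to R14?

15 ms

Settle nodes by increasing distance from R7:
R7: 0
R35: 2  (via R7)
R20: 3  (via R7)
R19: 4  (via R35)
R3: 9  (via R35)
R21: 10  (via R35)
R28: 10  (via R3)
R22: 10  (via R35)
R36: 12  (via R22)
R32: 12  (via R19)
R14: 15  (via R21)
Shortest route: R7–R35–R21–R14 = 15 ms.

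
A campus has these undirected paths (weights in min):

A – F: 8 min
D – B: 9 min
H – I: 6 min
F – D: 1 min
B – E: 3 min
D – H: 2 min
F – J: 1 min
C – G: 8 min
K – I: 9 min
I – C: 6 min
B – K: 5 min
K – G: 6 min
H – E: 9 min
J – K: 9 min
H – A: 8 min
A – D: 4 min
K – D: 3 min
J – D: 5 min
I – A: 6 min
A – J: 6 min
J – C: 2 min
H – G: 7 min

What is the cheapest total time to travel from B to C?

Candidate routes:
B–K–D–F–J–C: 5+3+1+1+2 = 12
B–D–F–J–C: 9+1+1+2 = 13
The minimum is 12 min via B–K–D–F–J–C.

12 min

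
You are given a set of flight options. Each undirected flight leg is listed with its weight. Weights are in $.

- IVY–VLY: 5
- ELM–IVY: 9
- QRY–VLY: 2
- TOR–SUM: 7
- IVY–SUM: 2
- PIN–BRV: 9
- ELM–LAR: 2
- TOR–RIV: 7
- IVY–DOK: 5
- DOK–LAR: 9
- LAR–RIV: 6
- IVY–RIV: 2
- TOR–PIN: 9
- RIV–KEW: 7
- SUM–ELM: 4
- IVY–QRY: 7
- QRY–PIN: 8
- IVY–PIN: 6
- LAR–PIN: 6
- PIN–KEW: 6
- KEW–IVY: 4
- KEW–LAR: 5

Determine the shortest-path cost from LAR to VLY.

Shortest distances from LAR:
LAR: 0
ELM: 2  (via LAR)
KEW: 5  (via LAR)
PIN: 6  (via LAR)
SUM: 6  (via ELM)
RIV: 6  (via LAR)
IVY: 8  (via SUM)
DOK: 9  (via LAR)
TOR: 13  (via SUM)
VLY: 13  (via IVY)
Shortest route: LAR → ELM → SUM → IVY → VLY = $13.

$13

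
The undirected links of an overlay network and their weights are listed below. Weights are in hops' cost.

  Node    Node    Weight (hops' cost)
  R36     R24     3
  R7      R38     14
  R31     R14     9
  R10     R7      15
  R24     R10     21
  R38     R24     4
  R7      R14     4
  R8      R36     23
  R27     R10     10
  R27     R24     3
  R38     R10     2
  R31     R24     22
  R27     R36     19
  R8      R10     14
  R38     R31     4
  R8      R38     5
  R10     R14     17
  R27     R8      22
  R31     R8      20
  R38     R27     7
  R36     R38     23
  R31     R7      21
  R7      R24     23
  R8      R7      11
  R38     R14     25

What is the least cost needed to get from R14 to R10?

Enumerating some paths:
R14 - R31 - R38 - R10: 9+4+2 = 15
R14 - R10: 17 = 17
R14 - R7 - R38 - R10: 4+14+2 = 20
R14 - R7 - R10: 4+15 = 19
The minimum is 15 hops' cost via R14 - R31 - R38 - R10.

15 hops' cost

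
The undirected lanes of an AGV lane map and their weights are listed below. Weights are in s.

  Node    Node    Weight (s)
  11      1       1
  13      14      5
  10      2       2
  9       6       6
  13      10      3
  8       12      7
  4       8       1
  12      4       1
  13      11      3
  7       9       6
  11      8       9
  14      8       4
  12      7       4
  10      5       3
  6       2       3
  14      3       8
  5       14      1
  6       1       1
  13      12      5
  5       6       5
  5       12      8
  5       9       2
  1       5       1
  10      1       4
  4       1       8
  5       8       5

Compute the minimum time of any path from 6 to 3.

11 s

Compare a few routes:
6–5–14–3: 5+1+8 = 14
6–1–5–14–3: 1+1+1+8 = 11
Cheapest is 6–1–5–14–3 at 11 s.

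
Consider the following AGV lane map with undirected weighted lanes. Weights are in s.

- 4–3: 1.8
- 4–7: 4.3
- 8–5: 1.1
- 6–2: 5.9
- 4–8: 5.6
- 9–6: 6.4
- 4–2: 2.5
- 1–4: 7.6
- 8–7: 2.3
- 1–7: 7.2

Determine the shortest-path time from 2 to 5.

Shortest distances from 2:
2: 0
4: 2.5  (via 2)
3: 4.3  (via 4)
6: 5.9  (via 2)
7: 6.8  (via 4)
8: 8.1  (via 4)
5: 9.2  (via 8)
Shortest route: 2 → 4 → 8 → 5 = 9.2 s.

9.2 s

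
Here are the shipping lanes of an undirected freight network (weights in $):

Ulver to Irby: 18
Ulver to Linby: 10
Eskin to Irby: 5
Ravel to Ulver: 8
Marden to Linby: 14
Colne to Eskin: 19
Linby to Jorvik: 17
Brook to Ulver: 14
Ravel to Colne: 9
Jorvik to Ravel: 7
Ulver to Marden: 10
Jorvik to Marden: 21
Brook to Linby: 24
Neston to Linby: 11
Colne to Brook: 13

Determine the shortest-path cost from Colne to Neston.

Compare a few routes:
Colne - Ravel - Jorvik - Linby - Neston: 9+7+17+11 = 44
Colne - Ravel - Ulver - Linby - Neston: 9+8+10+11 = 38
Cheapest is Colne - Ravel - Ulver - Linby - Neston at $38.

$38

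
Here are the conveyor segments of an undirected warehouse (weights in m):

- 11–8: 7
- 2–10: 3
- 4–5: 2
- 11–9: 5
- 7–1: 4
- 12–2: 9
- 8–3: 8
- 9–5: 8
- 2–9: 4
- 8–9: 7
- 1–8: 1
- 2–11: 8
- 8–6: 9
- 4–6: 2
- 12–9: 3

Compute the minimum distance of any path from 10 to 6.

19 m

Compare a few routes:
10 - 2 - 12 - 9 - 5 - 4 - 6: 3+9+3+8+2+2 = 27
10 - 2 - 11 - 8 - 6: 3+8+7+9 = 27
10 - 2 - 9 - 8 - 6: 3+4+7+9 = 23
10 - 2 - 9 - 5 - 4 - 6: 3+4+8+2+2 = 19
The minimum is 19 m via 10 - 2 - 9 - 5 - 4 - 6.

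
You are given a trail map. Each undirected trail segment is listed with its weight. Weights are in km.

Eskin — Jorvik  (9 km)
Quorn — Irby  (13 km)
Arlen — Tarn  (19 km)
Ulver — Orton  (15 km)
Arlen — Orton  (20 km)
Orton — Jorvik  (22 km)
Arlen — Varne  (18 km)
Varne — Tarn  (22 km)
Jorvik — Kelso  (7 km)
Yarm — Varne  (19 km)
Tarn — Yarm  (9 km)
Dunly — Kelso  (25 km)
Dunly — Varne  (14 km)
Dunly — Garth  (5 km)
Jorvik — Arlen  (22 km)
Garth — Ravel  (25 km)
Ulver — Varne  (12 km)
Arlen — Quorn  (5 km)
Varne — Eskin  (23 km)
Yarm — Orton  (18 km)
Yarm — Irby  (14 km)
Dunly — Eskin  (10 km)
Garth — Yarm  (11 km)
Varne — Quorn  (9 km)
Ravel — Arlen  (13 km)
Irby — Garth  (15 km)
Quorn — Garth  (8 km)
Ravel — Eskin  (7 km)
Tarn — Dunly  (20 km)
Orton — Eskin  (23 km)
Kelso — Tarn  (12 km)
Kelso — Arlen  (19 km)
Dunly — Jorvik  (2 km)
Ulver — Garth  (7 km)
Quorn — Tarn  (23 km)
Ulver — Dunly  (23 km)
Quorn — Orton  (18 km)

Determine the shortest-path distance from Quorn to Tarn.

Compare a few routes:
Quorn–Tarn: 23 = 23
Quorn–Arlen–Tarn: 5+19 = 24
Quorn–Garth–Yarm–Tarn: 8+11+9 = 28
Quorn–Varne–Tarn: 9+22 = 31
The minimum is 23 km via Quorn–Tarn.

23 km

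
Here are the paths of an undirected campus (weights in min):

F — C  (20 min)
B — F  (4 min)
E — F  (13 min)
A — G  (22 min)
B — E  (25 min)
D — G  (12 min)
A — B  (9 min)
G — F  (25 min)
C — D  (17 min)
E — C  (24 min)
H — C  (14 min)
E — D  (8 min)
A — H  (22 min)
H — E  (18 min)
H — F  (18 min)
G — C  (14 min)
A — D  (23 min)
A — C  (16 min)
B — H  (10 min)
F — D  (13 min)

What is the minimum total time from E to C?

Enumerating some paths:
E → H → C: 18+14 = 32
E → D → C: 8+17 = 25
E → F → C: 13+20 = 33
E → C: 24 = 24
Cheapest is E → C at 24 min.

24 min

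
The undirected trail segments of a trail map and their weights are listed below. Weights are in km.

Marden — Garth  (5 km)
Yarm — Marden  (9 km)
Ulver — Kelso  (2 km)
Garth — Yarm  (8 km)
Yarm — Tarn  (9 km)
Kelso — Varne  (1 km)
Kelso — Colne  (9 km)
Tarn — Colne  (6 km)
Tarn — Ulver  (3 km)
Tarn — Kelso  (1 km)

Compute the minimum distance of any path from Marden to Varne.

20 km

Shortest distances from Marden:
Marden: 0
Garth: 5  (via Marden)
Yarm: 9  (via Marden)
Tarn: 18  (via Yarm)
Kelso: 19  (via Tarn)
Varne: 20  (via Kelso)
Shortest route: Marden → Yarm → Tarn → Kelso → Varne = 20 km.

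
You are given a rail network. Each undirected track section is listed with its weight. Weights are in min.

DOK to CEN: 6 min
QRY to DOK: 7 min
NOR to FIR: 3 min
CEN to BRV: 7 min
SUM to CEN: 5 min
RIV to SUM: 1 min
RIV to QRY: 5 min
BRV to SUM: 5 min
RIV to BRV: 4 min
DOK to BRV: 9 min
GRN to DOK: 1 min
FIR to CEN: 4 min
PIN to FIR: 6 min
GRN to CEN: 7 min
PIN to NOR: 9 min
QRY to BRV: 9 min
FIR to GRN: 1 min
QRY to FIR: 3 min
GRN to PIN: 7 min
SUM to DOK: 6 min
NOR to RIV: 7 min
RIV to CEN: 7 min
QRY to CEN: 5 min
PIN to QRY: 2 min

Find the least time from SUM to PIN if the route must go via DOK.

13 min

Shortest SUM→DOK: SUM–DOK = 6
Best DOK to PIN: DOK–GRN–FIR–QRY–PIN costing 7
Total via DOK: 6 + 7 = 13 min.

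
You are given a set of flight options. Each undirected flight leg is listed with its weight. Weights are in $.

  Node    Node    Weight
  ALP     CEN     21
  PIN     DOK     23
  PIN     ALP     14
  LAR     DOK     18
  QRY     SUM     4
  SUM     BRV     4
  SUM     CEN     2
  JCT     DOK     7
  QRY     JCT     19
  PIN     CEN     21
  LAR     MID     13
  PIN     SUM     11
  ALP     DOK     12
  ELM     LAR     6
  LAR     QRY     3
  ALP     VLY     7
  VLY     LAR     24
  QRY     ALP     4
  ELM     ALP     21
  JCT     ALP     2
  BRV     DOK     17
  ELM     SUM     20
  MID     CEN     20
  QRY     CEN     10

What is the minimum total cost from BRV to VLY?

$19

Settle nodes by increasing distance from BRV:
BRV: 0
SUM: 4  (via BRV)
CEN: 6  (via SUM)
QRY: 8  (via SUM)
LAR: 11  (via QRY)
ALP: 12  (via QRY)
JCT: 14  (via ALP)
PIN: 15  (via SUM)
ELM: 17  (via LAR)
DOK: 17  (via BRV)
VLY: 19  (via ALP)
Shortest route: BRV → SUM → QRY → ALP → VLY = $19.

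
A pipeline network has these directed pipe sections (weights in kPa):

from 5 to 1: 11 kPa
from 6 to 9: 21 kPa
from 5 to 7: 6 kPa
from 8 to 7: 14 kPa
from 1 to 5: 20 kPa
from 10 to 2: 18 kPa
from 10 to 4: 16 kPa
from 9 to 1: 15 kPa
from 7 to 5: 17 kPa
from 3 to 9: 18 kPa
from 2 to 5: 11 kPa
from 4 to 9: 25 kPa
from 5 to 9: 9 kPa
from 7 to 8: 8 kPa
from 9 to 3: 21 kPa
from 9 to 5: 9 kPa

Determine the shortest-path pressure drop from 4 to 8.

48 kPa

Shortest distances from 4:
4: 0
9: 25  (via 4)
5: 34  (via 9)
1: 40  (via 9)
7: 40  (via 5)
3: 46  (via 9)
8: 48  (via 7)
Shortest route: 4 → 9 → 5 → 7 → 8 = 48 kPa.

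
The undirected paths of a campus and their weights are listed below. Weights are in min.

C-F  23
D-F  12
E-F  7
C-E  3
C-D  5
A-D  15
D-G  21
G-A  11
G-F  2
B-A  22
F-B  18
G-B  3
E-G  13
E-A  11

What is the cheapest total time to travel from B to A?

Enumerating some paths:
B - G - A: 3+11 = 14
B - G - F - E - A: 3+2+7+11 = 23
B - A: 22 = 22
The minimum is 14 min via B - G - A.

14 min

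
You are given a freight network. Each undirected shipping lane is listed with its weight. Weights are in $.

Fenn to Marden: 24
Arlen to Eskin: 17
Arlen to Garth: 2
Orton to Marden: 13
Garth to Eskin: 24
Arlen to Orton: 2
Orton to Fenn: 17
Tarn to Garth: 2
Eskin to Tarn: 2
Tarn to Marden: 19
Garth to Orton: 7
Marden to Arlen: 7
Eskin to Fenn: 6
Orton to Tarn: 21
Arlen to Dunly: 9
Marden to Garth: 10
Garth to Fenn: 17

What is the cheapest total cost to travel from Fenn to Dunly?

Settle nodes by increasing distance from Fenn:
Fenn: 0
Eskin: 6  (via Fenn)
Tarn: 8  (via Eskin)
Garth: 10  (via Tarn)
Arlen: 12  (via Garth)
Orton: 14  (via Arlen)
Marden: 19  (via Arlen)
Dunly: 21  (via Arlen)
Shortest route: Fenn → Eskin → Tarn → Garth → Arlen → Dunly = $21.

$21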